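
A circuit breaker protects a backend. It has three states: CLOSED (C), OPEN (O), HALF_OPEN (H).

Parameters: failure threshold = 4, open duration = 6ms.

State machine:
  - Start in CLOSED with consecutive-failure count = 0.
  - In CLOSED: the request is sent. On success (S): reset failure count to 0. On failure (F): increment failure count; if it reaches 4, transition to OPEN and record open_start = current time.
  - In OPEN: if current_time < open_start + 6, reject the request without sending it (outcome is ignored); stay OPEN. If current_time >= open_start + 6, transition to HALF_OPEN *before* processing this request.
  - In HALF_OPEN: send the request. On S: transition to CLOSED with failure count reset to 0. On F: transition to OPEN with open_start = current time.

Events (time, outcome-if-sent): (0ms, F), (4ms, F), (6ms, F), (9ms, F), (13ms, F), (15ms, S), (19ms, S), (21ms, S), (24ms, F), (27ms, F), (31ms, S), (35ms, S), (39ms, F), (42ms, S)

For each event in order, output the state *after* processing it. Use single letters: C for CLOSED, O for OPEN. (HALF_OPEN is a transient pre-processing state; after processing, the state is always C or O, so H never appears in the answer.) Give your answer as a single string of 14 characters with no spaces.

State after each event:
  event#1 t=0ms outcome=F: state=CLOSED
  event#2 t=4ms outcome=F: state=CLOSED
  event#3 t=6ms outcome=F: state=CLOSED
  event#4 t=9ms outcome=F: state=OPEN
  event#5 t=13ms outcome=F: state=OPEN
  event#6 t=15ms outcome=S: state=CLOSED
  event#7 t=19ms outcome=S: state=CLOSED
  event#8 t=21ms outcome=S: state=CLOSED
  event#9 t=24ms outcome=F: state=CLOSED
  event#10 t=27ms outcome=F: state=CLOSED
  event#11 t=31ms outcome=S: state=CLOSED
  event#12 t=35ms outcome=S: state=CLOSED
  event#13 t=39ms outcome=F: state=CLOSED
  event#14 t=42ms outcome=S: state=CLOSED

Answer: CCCOOCCCCCCCCC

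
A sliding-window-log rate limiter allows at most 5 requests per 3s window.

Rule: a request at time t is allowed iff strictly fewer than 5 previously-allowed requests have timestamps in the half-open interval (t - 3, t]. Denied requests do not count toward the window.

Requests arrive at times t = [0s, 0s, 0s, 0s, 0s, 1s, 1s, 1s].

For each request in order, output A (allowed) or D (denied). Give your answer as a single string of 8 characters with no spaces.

Answer: AAAAADDD

Derivation:
Tracking allowed requests in the window:
  req#1 t=0s: ALLOW
  req#2 t=0s: ALLOW
  req#3 t=0s: ALLOW
  req#4 t=0s: ALLOW
  req#5 t=0s: ALLOW
  req#6 t=1s: DENY
  req#7 t=1s: DENY
  req#8 t=1s: DENY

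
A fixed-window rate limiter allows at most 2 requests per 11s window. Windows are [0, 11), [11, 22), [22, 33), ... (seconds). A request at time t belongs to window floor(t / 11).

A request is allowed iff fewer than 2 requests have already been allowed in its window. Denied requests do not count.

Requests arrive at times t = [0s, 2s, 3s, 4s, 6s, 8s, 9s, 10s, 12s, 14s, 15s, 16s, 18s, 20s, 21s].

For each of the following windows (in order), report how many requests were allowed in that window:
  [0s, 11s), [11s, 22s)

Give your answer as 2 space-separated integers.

Processing requests:
  req#1 t=0s (window 0): ALLOW
  req#2 t=2s (window 0): ALLOW
  req#3 t=3s (window 0): DENY
  req#4 t=4s (window 0): DENY
  req#5 t=6s (window 0): DENY
  req#6 t=8s (window 0): DENY
  req#7 t=9s (window 0): DENY
  req#8 t=10s (window 0): DENY
  req#9 t=12s (window 1): ALLOW
  req#10 t=14s (window 1): ALLOW
  req#11 t=15s (window 1): DENY
  req#12 t=16s (window 1): DENY
  req#13 t=18s (window 1): DENY
  req#14 t=20s (window 1): DENY
  req#15 t=21s (window 1): DENY

Allowed counts by window: 2 2

Answer: 2 2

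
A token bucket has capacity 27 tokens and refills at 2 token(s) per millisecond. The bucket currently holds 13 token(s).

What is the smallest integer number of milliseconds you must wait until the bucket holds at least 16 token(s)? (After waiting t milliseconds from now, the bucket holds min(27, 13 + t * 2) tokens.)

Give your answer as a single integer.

Answer: 2

Derivation:
Need 13 + t * 2 >= 16, so t >= 3/2.
Smallest integer t = ceil(3/2) = 2.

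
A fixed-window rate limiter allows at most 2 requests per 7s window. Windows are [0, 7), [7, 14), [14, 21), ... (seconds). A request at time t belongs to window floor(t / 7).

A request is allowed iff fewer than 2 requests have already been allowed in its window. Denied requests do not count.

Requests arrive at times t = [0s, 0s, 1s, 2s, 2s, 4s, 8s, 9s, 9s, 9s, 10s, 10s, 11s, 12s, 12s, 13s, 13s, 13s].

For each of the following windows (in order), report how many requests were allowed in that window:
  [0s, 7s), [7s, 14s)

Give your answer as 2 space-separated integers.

Processing requests:
  req#1 t=0s (window 0): ALLOW
  req#2 t=0s (window 0): ALLOW
  req#3 t=1s (window 0): DENY
  req#4 t=2s (window 0): DENY
  req#5 t=2s (window 0): DENY
  req#6 t=4s (window 0): DENY
  req#7 t=8s (window 1): ALLOW
  req#8 t=9s (window 1): ALLOW
  req#9 t=9s (window 1): DENY
  req#10 t=9s (window 1): DENY
  req#11 t=10s (window 1): DENY
  req#12 t=10s (window 1): DENY
  req#13 t=11s (window 1): DENY
  req#14 t=12s (window 1): DENY
  req#15 t=12s (window 1): DENY
  req#16 t=13s (window 1): DENY
  req#17 t=13s (window 1): DENY
  req#18 t=13s (window 1): DENY

Allowed counts by window: 2 2

Answer: 2 2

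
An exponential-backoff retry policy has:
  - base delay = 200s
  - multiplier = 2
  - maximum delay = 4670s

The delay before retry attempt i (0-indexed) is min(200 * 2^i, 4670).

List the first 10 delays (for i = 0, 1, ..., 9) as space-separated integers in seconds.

Computing each delay:
  i=0: min(200*2^0, 4670) = 200
  i=1: min(200*2^1, 4670) = 400
  i=2: min(200*2^2, 4670) = 800
  i=3: min(200*2^3, 4670) = 1600
  i=4: min(200*2^4, 4670) = 3200
  i=5: min(200*2^5, 4670) = 4670
  i=6: min(200*2^6, 4670) = 4670
  i=7: min(200*2^7, 4670) = 4670
  i=8: min(200*2^8, 4670) = 4670
  i=9: min(200*2^9, 4670) = 4670

Answer: 200 400 800 1600 3200 4670 4670 4670 4670 4670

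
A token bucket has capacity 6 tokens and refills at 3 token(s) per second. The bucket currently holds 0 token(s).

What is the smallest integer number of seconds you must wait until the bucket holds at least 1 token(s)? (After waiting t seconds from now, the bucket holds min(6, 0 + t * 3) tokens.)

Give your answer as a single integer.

Need 0 + t * 3 >= 1, so t >= 1/3.
Smallest integer t = ceil(1/3) = 1.

Answer: 1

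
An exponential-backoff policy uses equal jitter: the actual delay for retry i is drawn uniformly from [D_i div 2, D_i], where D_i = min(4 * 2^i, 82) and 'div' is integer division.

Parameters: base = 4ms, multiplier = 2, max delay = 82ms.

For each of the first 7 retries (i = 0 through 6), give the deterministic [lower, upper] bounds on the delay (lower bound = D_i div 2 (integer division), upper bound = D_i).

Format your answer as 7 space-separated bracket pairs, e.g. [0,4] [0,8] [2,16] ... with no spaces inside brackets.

Computing bounds per retry:
  i=0: D_i=min(4*2^0,82)=4, bounds=[2,4]
  i=1: D_i=min(4*2^1,82)=8, bounds=[4,8]
  i=2: D_i=min(4*2^2,82)=16, bounds=[8,16]
  i=3: D_i=min(4*2^3,82)=32, bounds=[16,32]
  i=4: D_i=min(4*2^4,82)=64, bounds=[32,64]
  i=5: D_i=min(4*2^5,82)=82, bounds=[41,82]
  i=6: D_i=min(4*2^6,82)=82, bounds=[41,82]

Answer: [2,4] [4,8] [8,16] [16,32] [32,64] [41,82] [41,82]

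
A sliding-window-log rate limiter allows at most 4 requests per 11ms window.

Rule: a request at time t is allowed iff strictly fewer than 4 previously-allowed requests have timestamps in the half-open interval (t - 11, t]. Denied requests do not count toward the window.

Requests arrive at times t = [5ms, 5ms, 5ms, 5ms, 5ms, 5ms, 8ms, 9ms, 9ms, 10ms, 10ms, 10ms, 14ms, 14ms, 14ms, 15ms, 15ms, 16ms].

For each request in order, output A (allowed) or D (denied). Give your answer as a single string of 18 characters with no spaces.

Tracking allowed requests in the window:
  req#1 t=5ms: ALLOW
  req#2 t=5ms: ALLOW
  req#3 t=5ms: ALLOW
  req#4 t=5ms: ALLOW
  req#5 t=5ms: DENY
  req#6 t=5ms: DENY
  req#7 t=8ms: DENY
  req#8 t=9ms: DENY
  req#9 t=9ms: DENY
  req#10 t=10ms: DENY
  req#11 t=10ms: DENY
  req#12 t=10ms: DENY
  req#13 t=14ms: DENY
  req#14 t=14ms: DENY
  req#15 t=14ms: DENY
  req#16 t=15ms: DENY
  req#17 t=15ms: DENY
  req#18 t=16ms: ALLOW

Answer: AAAADDDDDDDDDDDDDA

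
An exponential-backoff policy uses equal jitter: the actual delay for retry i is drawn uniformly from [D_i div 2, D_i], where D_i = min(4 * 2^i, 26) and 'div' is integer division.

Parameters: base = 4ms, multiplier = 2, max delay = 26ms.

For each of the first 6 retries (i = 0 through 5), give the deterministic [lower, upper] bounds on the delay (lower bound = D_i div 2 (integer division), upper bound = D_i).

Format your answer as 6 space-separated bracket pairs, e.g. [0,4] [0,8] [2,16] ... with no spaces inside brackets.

Answer: [2,4] [4,8] [8,16] [13,26] [13,26] [13,26]

Derivation:
Computing bounds per retry:
  i=0: D_i=min(4*2^0,26)=4, bounds=[2,4]
  i=1: D_i=min(4*2^1,26)=8, bounds=[4,8]
  i=2: D_i=min(4*2^2,26)=16, bounds=[8,16]
  i=3: D_i=min(4*2^3,26)=26, bounds=[13,26]
  i=4: D_i=min(4*2^4,26)=26, bounds=[13,26]
  i=5: D_i=min(4*2^5,26)=26, bounds=[13,26]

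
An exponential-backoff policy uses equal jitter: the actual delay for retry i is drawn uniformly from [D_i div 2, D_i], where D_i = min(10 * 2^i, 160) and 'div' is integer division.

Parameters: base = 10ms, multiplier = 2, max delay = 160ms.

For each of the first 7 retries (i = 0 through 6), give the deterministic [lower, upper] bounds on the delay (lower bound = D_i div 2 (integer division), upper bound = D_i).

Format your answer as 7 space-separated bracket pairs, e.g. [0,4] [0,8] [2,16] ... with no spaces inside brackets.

Answer: [5,10] [10,20] [20,40] [40,80] [80,160] [80,160] [80,160]

Derivation:
Computing bounds per retry:
  i=0: D_i=min(10*2^0,160)=10, bounds=[5,10]
  i=1: D_i=min(10*2^1,160)=20, bounds=[10,20]
  i=2: D_i=min(10*2^2,160)=40, bounds=[20,40]
  i=3: D_i=min(10*2^3,160)=80, bounds=[40,80]
  i=4: D_i=min(10*2^4,160)=160, bounds=[80,160]
  i=5: D_i=min(10*2^5,160)=160, bounds=[80,160]
  i=6: D_i=min(10*2^6,160)=160, bounds=[80,160]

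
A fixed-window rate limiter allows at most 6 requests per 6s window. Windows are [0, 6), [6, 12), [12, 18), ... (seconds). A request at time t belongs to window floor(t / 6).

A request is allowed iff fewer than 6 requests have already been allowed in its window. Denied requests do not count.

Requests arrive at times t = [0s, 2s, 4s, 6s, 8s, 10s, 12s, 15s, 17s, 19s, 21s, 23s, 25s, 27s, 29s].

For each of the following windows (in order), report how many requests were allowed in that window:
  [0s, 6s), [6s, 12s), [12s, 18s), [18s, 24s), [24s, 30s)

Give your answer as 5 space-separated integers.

Processing requests:
  req#1 t=0s (window 0): ALLOW
  req#2 t=2s (window 0): ALLOW
  req#3 t=4s (window 0): ALLOW
  req#4 t=6s (window 1): ALLOW
  req#5 t=8s (window 1): ALLOW
  req#6 t=10s (window 1): ALLOW
  req#7 t=12s (window 2): ALLOW
  req#8 t=15s (window 2): ALLOW
  req#9 t=17s (window 2): ALLOW
  req#10 t=19s (window 3): ALLOW
  req#11 t=21s (window 3): ALLOW
  req#12 t=23s (window 3): ALLOW
  req#13 t=25s (window 4): ALLOW
  req#14 t=27s (window 4): ALLOW
  req#15 t=29s (window 4): ALLOW

Allowed counts by window: 3 3 3 3 3

Answer: 3 3 3 3 3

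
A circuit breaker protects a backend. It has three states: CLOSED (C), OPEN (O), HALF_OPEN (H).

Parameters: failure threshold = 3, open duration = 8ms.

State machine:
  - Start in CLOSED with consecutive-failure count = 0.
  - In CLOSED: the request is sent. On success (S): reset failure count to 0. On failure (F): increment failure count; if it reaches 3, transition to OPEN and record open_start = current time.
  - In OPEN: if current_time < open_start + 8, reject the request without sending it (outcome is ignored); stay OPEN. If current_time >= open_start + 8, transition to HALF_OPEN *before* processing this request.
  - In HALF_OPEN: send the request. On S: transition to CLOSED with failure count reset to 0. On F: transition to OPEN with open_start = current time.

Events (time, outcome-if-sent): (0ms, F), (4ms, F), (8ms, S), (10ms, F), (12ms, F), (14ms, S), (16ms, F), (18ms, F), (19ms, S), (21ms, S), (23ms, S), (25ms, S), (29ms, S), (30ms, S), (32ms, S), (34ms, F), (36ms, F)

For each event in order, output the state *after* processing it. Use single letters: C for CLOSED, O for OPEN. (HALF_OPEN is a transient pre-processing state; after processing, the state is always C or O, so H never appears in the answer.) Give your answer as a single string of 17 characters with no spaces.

State after each event:
  event#1 t=0ms outcome=F: state=CLOSED
  event#2 t=4ms outcome=F: state=CLOSED
  event#3 t=8ms outcome=S: state=CLOSED
  event#4 t=10ms outcome=F: state=CLOSED
  event#5 t=12ms outcome=F: state=CLOSED
  event#6 t=14ms outcome=S: state=CLOSED
  event#7 t=16ms outcome=F: state=CLOSED
  event#8 t=18ms outcome=F: state=CLOSED
  event#9 t=19ms outcome=S: state=CLOSED
  event#10 t=21ms outcome=S: state=CLOSED
  event#11 t=23ms outcome=S: state=CLOSED
  event#12 t=25ms outcome=S: state=CLOSED
  event#13 t=29ms outcome=S: state=CLOSED
  event#14 t=30ms outcome=S: state=CLOSED
  event#15 t=32ms outcome=S: state=CLOSED
  event#16 t=34ms outcome=F: state=CLOSED
  event#17 t=36ms outcome=F: state=CLOSED

Answer: CCCCCCCCCCCCCCCCC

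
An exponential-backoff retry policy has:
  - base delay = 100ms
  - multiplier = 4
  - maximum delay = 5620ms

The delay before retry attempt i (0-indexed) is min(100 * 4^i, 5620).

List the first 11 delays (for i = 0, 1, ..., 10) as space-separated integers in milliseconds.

Answer: 100 400 1600 5620 5620 5620 5620 5620 5620 5620 5620

Derivation:
Computing each delay:
  i=0: min(100*4^0, 5620) = 100
  i=1: min(100*4^1, 5620) = 400
  i=2: min(100*4^2, 5620) = 1600
  i=3: min(100*4^3, 5620) = 5620
  i=4: min(100*4^4, 5620) = 5620
  i=5: min(100*4^5, 5620) = 5620
  i=6: min(100*4^6, 5620) = 5620
  i=7: min(100*4^7, 5620) = 5620
  i=8: min(100*4^8, 5620) = 5620
  i=9: min(100*4^9, 5620) = 5620
  i=10: min(100*4^10, 5620) = 5620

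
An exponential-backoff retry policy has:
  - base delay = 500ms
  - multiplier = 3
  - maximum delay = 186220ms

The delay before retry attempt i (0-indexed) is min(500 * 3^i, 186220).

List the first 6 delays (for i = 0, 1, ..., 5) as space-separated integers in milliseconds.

Computing each delay:
  i=0: min(500*3^0, 186220) = 500
  i=1: min(500*3^1, 186220) = 1500
  i=2: min(500*3^2, 186220) = 4500
  i=3: min(500*3^3, 186220) = 13500
  i=4: min(500*3^4, 186220) = 40500
  i=5: min(500*3^5, 186220) = 121500

Answer: 500 1500 4500 13500 40500 121500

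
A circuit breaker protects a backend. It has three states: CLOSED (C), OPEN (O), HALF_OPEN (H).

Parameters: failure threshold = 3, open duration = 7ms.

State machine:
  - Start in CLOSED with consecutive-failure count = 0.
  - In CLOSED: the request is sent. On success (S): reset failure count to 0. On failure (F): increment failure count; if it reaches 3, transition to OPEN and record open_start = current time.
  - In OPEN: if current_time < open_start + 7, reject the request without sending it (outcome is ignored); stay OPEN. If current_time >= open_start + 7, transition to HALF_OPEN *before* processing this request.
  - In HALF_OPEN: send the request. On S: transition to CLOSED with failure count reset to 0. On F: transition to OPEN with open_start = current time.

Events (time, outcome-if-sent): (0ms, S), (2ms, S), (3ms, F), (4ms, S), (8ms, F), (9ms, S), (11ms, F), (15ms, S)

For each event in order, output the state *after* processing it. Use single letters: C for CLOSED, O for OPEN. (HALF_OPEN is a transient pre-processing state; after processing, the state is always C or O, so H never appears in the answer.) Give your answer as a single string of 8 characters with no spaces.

State after each event:
  event#1 t=0ms outcome=S: state=CLOSED
  event#2 t=2ms outcome=S: state=CLOSED
  event#3 t=3ms outcome=F: state=CLOSED
  event#4 t=4ms outcome=S: state=CLOSED
  event#5 t=8ms outcome=F: state=CLOSED
  event#6 t=9ms outcome=S: state=CLOSED
  event#7 t=11ms outcome=F: state=CLOSED
  event#8 t=15ms outcome=S: state=CLOSED

Answer: CCCCCCCC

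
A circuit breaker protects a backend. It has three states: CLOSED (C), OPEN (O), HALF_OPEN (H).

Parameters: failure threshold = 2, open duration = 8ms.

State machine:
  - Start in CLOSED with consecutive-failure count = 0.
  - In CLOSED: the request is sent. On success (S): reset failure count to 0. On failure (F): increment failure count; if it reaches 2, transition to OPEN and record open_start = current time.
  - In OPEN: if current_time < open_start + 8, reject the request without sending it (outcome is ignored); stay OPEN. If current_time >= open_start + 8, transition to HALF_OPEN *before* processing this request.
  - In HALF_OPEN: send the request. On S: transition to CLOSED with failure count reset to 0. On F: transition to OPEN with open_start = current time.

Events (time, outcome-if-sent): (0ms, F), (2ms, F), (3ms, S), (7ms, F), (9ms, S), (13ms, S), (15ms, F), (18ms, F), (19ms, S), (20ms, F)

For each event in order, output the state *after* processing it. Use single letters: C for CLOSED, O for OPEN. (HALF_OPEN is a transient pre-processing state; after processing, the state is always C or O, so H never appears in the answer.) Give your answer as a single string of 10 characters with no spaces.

Answer: COOOOCCOOO

Derivation:
State after each event:
  event#1 t=0ms outcome=F: state=CLOSED
  event#2 t=2ms outcome=F: state=OPEN
  event#3 t=3ms outcome=S: state=OPEN
  event#4 t=7ms outcome=F: state=OPEN
  event#5 t=9ms outcome=S: state=OPEN
  event#6 t=13ms outcome=S: state=CLOSED
  event#7 t=15ms outcome=F: state=CLOSED
  event#8 t=18ms outcome=F: state=OPEN
  event#9 t=19ms outcome=S: state=OPEN
  event#10 t=20ms outcome=F: state=OPEN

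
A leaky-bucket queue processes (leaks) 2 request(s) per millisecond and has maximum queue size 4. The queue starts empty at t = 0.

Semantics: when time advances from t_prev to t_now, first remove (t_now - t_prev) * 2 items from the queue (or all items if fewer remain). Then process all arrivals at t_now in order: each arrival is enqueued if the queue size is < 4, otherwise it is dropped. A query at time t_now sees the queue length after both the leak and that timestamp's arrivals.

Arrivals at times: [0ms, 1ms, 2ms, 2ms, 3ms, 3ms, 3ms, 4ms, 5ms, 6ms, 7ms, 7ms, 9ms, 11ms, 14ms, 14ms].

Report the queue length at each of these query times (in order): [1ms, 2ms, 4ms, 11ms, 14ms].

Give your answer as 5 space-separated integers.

Queue lengths at query times:
  query t=1ms: backlog = 1
  query t=2ms: backlog = 2
  query t=4ms: backlog = 2
  query t=11ms: backlog = 1
  query t=14ms: backlog = 2

Answer: 1 2 2 1 2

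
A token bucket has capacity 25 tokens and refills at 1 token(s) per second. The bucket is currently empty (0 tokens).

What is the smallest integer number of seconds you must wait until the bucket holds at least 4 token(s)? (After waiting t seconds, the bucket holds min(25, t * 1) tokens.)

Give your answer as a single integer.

Need t * 1 >= 4, so t >= 4/1.
Smallest integer t = ceil(4/1) = 4.

Answer: 4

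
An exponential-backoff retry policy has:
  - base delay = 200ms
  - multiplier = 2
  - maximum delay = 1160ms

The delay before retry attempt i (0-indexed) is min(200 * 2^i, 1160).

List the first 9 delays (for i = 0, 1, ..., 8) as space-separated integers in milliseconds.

Computing each delay:
  i=0: min(200*2^0, 1160) = 200
  i=1: min(200*2^1, 1160) = 400
  i=2: min(200*2^2, 1160) = 800
  i=3: min(200*2^3, 1160) = 1160
  i=4: min(200*2^4, 1160) = 1160
  i=5: min(200*2^5, 1160) = 1160
  i=6: min(200*2^6, 1160) = 1160
  i=7: min(200*2^7, 1160) = 1160
  i=8: min(200*2^8, 1160) = 1160

Answer: 200 400 800 1160 1160 1160 1160 1160 1160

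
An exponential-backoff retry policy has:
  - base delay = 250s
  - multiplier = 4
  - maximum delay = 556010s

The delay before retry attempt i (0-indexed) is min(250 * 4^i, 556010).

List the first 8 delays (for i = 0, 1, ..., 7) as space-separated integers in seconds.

Answer: 250 1000 4000 16000 64000 256000 556010 556010

Derivation:
Computing each delay:
  i=0: min(250*4^0, 556010) = 250
  i=1: min(250*4^1, 556010) = 1000
  i=2: min(250*4^2, 556010) = 4000
  i=3: min(250*4^3, 556010) = 16000
  i=4: min(250*4^4, 556010) = 64000
  i=5: min(250*4^5, 556010) = 256000
  i=6: min(250*4^6, 556010) = 556010
  i=7: min(250*4^7, 556010) = 556010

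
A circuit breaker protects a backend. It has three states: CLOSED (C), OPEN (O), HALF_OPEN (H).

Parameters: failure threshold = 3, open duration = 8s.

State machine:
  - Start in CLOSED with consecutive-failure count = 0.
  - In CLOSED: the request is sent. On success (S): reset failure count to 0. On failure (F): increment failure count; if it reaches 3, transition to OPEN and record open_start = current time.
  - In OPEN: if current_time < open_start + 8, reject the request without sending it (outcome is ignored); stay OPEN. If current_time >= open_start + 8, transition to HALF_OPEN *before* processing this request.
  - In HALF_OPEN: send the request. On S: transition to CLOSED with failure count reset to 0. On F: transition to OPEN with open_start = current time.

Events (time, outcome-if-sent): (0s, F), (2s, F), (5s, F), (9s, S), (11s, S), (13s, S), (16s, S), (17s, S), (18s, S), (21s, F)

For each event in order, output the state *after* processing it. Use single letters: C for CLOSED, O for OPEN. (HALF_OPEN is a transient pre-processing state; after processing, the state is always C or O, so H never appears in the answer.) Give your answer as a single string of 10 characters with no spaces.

Answer: CCOOOCCCCC

Derivation:
State after each event:
  event#1 t=0s outcome=F: state=CLOSED
  event#2 t=2s outcome=F: state=CLOSED
  event#3 t=5s outcome=F: state=OPEN
  event#4 t=9s outcome=S: state=OPEN
  event#5 t=11s outcome=S: state=OPEN
  event#6 t=13s outcome=S: state=CLOSED
  event#7 t=16s outcome=S: state=CLOSED
  event#8 t=17s outcome=S: state=CLOSED
  event#9 t=18s outcome=S: state=CLOSED
  event#10 t=21s outcome=F: state=CLOSED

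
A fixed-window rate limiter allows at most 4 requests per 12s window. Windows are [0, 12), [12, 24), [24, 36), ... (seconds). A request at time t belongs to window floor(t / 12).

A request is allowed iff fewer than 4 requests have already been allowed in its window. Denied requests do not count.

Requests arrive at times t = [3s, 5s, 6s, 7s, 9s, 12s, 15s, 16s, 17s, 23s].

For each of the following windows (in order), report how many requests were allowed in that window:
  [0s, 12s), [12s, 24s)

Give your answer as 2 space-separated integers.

Processing requests:
  req#1 t=3s (window 0): ALLOW
  req#2 t=5s (window 0): ALLOW
  req#3 t=6s (window 0): ALLOW
  req#4 t=7s (window 0): ALLOW
  req#5 t=9s (window 0): DENY
  req#6 t=12s (window 1): ALLOW
  req#7 t=15s (window 1): ALLOW
  req#8 t=16s (window 1): ALLOW
  req#9 t=17s (window 1): ALLOW
  req#10 t=23s (window 1): DENY

Allowed counts by window: 4 4

Answer: 4 4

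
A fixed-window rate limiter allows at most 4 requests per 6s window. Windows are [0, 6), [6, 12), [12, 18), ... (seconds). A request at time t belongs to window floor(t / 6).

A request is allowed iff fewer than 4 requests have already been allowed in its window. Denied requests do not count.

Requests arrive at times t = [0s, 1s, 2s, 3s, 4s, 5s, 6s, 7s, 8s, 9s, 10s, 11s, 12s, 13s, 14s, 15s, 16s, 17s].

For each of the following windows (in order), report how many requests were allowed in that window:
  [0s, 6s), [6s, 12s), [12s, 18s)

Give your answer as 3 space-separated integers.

Answer: 4 4 4

Derivation:
Processing requests:
  req#1 t=0s (window 0): ALLOW
  req#2 t=1s (window 0): ALLOW
  req#3 t=2s (window 0): ALLOW
  req#4 t=3s (window 0): ALLOW
  req#5 t=4s (window 0): DENY
  req#6 t=5s (window 0): DENY
  req#7 t=6s (window 1): ALLOW
  req#8 t=7s (window 1): ALLOW
  req#9 t=8s (window 1): ALLOW
  req#10 t=9s (window 1): ALLOW
  req#11 t=10s (window 1): DENY
  req#12 t=11s (window 1): DENY
  req#13 t=12s (window 2): ALLOW
  req#14 t=13s (window 2): ALLOW
  req#15 t=14s (window 2): ALLOW
  req#16 t=15s (window 2): ALLOW
  req#17 t=16s (window 2): DENY
  req#18 t=17s (window 2): DENY

Allowed counts by window: 4 4 4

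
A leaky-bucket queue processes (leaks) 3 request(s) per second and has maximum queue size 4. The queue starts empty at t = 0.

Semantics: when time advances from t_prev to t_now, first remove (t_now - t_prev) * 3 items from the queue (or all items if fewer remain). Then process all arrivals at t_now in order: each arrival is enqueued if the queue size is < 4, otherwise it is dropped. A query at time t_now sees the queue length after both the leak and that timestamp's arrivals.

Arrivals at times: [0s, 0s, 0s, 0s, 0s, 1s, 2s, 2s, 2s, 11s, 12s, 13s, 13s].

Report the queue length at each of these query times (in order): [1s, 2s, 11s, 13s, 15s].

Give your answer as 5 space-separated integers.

Answer: 2 3 1 2 0

Derivation:
Queue lengths at query times:
  query t=1s: backlog = 2
  query t=2s: backlog = 3
  query t=11s: backlog = 1
  query t=13s: backlog = 2
  query t=15s: backlog = 0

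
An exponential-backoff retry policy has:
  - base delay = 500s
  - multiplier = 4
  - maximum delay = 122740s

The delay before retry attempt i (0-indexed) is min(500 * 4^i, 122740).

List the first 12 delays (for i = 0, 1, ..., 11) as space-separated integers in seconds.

Answer: 500 2000 8000 32000 122740 122740 122740 122740 122740 122740 122740 122740

Derivation:
Computing each delay:
  i=0: min(500*4^0, 122740) = 500
  i=1: min(500*4^1, 122740) = 2000
  i=2: min(500*4^2, 122740) = 8000
  i=3: min(500*4^3, 122740) = 32000
  i=4: min(500*4^4, 122740) = 122740
  i=5: min(500*4^5, 122740) = 122740
  i=6: min(500*4^6, 122740) = 122740
  i=7: min(500*4^7, 122740) = 122740
  i=8: min(500*4^8, 122740) = 122740
  i=9: min(500*4^9, 122740) = 122740
  i=10: min(500*4^10, 122740) = 122740
  i=11: min(500*4^11, 122740) = 122740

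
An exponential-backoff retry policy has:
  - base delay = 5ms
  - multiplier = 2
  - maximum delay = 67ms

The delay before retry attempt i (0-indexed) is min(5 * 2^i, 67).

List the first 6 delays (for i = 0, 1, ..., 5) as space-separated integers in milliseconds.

Answer: 5 10 20 40 67 67

Derivation:
Computing each delay:
  i=0: min(5*2^0, 67) = 5
  i=1: min(5*2^1, 67) = 10
  i=2: min(5*2^2, 67) = 20
  i=3: min(5*2^3, 67) = 40
  i=4: min(5*2^4, 67) = 67
  i=5: min(5*2^5, 67) = 67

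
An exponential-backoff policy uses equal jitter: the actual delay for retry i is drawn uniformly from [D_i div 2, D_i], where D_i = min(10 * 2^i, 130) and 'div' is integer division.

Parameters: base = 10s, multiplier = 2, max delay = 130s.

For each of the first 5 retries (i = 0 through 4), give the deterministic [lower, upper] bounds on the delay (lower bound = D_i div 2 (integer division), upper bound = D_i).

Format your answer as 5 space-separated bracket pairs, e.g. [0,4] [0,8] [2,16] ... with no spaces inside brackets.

Computing bounds per retry:
  i=0: D_i=min(10*2^0,130)=10, bounds=[5,10]
  i=1: D_i=min(10*2^1,130)=20, bounds=[10,20]
  i=2: D_i=min(10*2^2,130)=40, bounds=[20,40]
  i=3: D_i=min(10*2^3,130)=80, bounds=[40,80]
  i=4: D_i=min(10*2^4,130)=130, bounds=[65,130]

Answer: [5,10] [10,20] [20,40] [40,80] [65,130]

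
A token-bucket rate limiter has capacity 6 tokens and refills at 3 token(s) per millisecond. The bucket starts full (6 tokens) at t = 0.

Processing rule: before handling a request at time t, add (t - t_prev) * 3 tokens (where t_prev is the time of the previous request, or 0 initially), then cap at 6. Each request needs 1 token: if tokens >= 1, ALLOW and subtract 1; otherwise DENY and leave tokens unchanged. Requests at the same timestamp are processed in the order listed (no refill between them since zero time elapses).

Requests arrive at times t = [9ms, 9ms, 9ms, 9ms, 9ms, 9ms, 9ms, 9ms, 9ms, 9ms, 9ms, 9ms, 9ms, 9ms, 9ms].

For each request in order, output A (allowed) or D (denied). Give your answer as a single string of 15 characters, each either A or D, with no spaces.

Answer: AAAAAADDDDDDDDD

Derivation:
Simulating step by step:
  req#1 t=9ms: ALLOW
  req#2 t=9ms: ALLOW
  req#3 t=9ms: ALLOW
  req#4 t=9ms: ALLOW
  req#5 t=9ms: ALLOW
  req#6 t=9ms: ALLOW
  req#7 t=9ms: DENY
  req#8 t=9ms: DENY
  req#9 t=9ms: DENY
  req#10 t=9ms: DENY
  req#11 t=9ms: DENY
  req#12 t=9ms: DENY
  req#13 t=9ms: DENY
  req#14 t=9ms: DENY
  req#15 t=9ms: DENY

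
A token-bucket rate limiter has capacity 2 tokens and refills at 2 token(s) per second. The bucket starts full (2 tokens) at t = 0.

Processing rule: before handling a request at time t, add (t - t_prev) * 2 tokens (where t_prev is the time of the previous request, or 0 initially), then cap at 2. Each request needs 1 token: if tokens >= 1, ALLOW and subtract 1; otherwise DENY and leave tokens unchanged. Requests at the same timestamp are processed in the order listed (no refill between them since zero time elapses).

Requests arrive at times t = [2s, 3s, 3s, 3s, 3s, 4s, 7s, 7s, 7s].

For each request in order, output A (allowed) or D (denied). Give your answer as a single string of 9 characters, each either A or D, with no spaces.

Simulating step by step:
  req#1 t=2s: ALLOW
  req#2 t=3s: ALLOW
  req#3 t=3s: ALLOW
  req#4 t=3s: DENY
  req#5 t=3s: DENY
  req#6 t=4s: ALLOW
  req#7 t=7s: ALLOW
  req#8 t=7s: ALLOW
  req#9 t=7s: DENY

Answer: AAADDAAAD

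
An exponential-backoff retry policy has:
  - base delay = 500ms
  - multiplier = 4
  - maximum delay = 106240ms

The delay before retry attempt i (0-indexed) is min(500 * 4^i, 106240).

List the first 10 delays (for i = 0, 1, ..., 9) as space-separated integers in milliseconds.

Answer: 500 2000 8000 32000 106240 106240 106240 106240 106240 106240

Derivation:
Computing each delay:
  i=0: min(500*4^0, 106240) = 500
  i=1: min(500*4^1, 106240) = 2000
  i=2: min(500*4^2, 106240) = 8000
  i=3: min(500*4^3, 106240) = 32000
  i=4: min(500*4^4, 106240) = 106240
  i=5: min(500*4^5, 106240) = 106240
  i=6: min(500*4^6, 106240) = 106240
  i=7: min(500*4^7, 106240) = 106240
  i=8: min(500*4^8, 106240) = 106240
  i=9: min(500*4^9, 106240) = 106240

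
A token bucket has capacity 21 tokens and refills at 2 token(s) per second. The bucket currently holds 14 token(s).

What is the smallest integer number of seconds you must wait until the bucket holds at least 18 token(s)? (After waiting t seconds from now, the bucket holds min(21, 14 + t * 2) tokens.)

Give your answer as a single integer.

Answer: 2

Derivation:
Need 14 + t * 2 >= 18, so t >= 4/2.
Smallest integer t = ceil(4/2) = 2.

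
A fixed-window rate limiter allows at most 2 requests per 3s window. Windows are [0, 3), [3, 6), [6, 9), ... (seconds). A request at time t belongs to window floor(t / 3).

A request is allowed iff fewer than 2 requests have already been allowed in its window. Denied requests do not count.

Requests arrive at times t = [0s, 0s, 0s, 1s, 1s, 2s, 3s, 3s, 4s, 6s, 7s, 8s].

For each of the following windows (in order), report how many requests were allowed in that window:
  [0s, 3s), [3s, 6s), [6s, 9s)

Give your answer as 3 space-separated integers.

Processing requests:
  req#1 t=0s (window 0): ALLOW
  req#2 t=0s (window 0): ALLOW
  req#3 t=0s (window 0): DENY
  req#4 t=1s (window 0): DENY
  req#5 t=1s (window 0): DENY
  req#6 t=2s (window 0): DENY
  req#7 t=3s (window 1): ALLOW
  req#8 t=3s (window 1): ALLOW
  req#9 t=4s (window 1): DENY
  req#10 t=6s (window 2): ALLOW
  req#11 t=7s (window 2): ALLOW
  req#12 t=8s (window 2): DENY

Allowed counts by window: 2 2 2

Answer: 2 2 2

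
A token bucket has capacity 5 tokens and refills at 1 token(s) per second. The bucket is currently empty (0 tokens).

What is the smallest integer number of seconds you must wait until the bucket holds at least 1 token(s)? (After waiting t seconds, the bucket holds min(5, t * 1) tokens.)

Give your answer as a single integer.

Need t * 1 >= 1, so t >= 1/1.
Smallest integer t = ceil(1/1) = 1.

Answer: 1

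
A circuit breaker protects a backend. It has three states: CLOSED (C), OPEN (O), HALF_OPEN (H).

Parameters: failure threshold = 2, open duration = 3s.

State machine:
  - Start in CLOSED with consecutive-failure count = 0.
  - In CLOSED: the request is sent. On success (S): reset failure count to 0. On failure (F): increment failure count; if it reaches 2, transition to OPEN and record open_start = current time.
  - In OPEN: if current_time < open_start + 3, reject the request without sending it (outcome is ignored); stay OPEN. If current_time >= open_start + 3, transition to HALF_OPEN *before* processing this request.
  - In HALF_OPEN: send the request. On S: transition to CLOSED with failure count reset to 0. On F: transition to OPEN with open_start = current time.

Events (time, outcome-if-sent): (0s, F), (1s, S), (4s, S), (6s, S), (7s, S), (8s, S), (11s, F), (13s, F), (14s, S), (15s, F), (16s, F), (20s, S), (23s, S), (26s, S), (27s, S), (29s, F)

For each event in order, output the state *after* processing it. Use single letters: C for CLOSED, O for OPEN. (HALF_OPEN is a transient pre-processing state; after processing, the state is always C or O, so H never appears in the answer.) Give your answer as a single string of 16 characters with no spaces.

State after each event:
  event#1 t=0s outcome=F: state=CLOSED
  event#2 t=1s outcome=S: state=CLOSED
  event#3 t=4s outcome=S: state=CLOSED
  event#4 t=6s outcome=S: state=CLOSED
  event#5 t=7s outcome=S: state=CLOSED
  event#6 t=8s outcome=S: state=CLOSED
  event#7 t=11s outcome=F: state=CLOSED
  event#8 t=13s outcome=F: state=OPEN
  event#9 t=14s outcome=S: state=OPEN
  event#10 t=15s outcome=F: state=OPEN
  event#11 t=16s outcome=F: state=OPEN
  event#12 t=20s outcome=S: state=CLOSED
  event#13 t=23s outcome=S: state=CLOSED
  event#14 t=26s outcome=S: state=CLOSED
  event#15 t=27s outcome=S: state=CLOSED
  event#16 t=29s outcome=F: state=CLOSED

Answer: CCCCCCCOOOOCCCCC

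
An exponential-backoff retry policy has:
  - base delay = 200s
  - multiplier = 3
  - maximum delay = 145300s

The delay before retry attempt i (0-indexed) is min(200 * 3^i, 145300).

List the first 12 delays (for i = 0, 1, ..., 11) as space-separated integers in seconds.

Answer: 200 600 1800 5400 16200 48600 145300 145300 145300 145300 145300 145300

Derivation:
Computing each delay:
  i=0: min(200*3^0, 145300) = 200
  i=1: min(200*3^1, 145300) = 600
  i=2: min(200*3^2, 145300) = 1800
  i=3: min(200*3^3, 145300) = 5400
  i=4: min(200*3^4, 145300) = 16200
  i=5: min(200*3^5, 145300) = 48600
  i=6: min(200*3^6, 145300) = 145300
  i=7: min(200*3^7, 145300) = 145300
  i=8: min(200*3^8, 145300) = 145300
  i=9: min(200*3^9, 145300) = 145300
  i=10: min(200*3^10, 145300) = 145300
  i=11: min(200*3^11, 145300) = 145300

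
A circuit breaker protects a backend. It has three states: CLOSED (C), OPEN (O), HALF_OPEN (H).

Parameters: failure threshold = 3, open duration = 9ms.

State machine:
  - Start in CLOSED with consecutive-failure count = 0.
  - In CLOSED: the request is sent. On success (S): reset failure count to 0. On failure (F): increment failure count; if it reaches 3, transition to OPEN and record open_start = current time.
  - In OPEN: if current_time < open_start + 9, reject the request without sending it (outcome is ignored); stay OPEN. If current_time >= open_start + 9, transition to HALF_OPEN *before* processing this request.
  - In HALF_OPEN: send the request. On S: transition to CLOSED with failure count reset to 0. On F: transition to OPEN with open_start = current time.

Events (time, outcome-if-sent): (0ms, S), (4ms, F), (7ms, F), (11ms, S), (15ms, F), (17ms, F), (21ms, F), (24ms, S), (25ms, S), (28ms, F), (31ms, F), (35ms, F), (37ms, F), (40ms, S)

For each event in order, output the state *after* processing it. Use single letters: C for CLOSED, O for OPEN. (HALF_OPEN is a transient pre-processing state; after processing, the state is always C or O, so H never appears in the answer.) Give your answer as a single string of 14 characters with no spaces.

Answer: CCCCCCOOOOOOOC

Derivation:
State after each event:
  event#1 t=0ms outcome=S: state=CLOSED
  event#2 t=4ms outcome=F: state=CLOSED
  event#3 t=7ms outcome=F: state=CLOSED
  event#4 t=11ms outcome=S: state=CLOSED
  event#5 t=15ms outcome=F: state=CLOSED
  event#6 t=17ms outcome=F: state=CLOSED
  event#7 t=21ms outcome=F: state=OPEN
  event#8 t=24ms outcome=S: state=OPEN
  event#9 t=25ms outcome=S: state=OPEN
  event#10 t=28ms outcome=F: state=OPEN
  event#11 t=31ms outcome=F: state=OPEN
  event#12 t=35ms outcome=F: state=OPEN
  event#13 t=37ms outcome=F: state=OPEN
  event#14 t=40ms outcome=S: state=CLOSED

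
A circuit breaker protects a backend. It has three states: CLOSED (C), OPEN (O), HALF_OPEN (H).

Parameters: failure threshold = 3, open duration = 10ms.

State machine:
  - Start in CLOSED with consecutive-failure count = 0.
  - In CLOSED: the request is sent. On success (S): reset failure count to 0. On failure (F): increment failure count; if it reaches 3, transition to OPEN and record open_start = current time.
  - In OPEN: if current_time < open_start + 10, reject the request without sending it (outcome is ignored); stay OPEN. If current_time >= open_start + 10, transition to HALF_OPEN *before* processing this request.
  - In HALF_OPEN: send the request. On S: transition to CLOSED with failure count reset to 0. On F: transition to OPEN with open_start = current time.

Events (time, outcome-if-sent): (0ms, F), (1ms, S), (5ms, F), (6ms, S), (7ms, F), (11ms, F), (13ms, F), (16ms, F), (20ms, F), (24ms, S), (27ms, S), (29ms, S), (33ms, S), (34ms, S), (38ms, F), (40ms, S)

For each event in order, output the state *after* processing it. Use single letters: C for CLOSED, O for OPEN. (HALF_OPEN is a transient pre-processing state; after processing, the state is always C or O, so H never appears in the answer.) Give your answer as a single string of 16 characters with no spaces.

State after each event:
  event#1 t=0ms outcome=F: state=CLOSED
  event#2 t=1ms outcome=S: state=CLOSED
  event#3 t=5ms outcome=F: state=CLOSED
  event#4 t=6ms outcome=S: state=CLOSED
  event#5 t=7ms outcome=F: state=CLOSED
  event#6 t=11ms outcome=F: state=CLOSED
  event#7 t=13ms outcome=F: state=OPEN
  event#8 t=16ms outcome=F: state=OPEN
  event#9 t=20ms outcome=F: state=OPEN
  event#10 t=24ms outcome=S: state=CLOSED
  event#11 t=27ms outcome=S: state=CLOSED
  event#12 t=29ms outcome=S: state=CLOSED
  event#13 t=33ms outcome=S: state=CLOSED
  event#14 t=34ms outcome=S: state=CLOSED
  event#15 t=38ms outcome=F: state=CLOSED
  event#16 t=40ms outcome=S: state=CLOSED

Answer: CCCCCCOOOCCCCCCC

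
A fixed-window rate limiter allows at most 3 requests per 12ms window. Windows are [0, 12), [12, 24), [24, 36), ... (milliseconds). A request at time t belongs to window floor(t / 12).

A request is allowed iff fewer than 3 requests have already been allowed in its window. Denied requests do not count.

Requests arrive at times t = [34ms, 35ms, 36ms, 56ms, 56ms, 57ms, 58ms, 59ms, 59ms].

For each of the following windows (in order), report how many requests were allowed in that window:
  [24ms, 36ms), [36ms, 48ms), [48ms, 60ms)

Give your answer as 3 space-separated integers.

Processing requests:
  req#1 t=34ms (window 2): ALLOW
  req#2 t=35ms (window 2): ALLOW
  req#3 t=36ms (window 3): ALLOW
  req#4 t=56ms (window 4): ALLOW
  req#5 t=56ms (window 4): ALLOW
  req#6 t=57ms (window 4): ALLOW
  req#7 t=58ms (window 4): DENY
  req#8 t=59ms (window 4): DENY
  req#9 t=59ms (window 4): DENY

Allowed counts by window: 2 1 3

Answer: 2 1 3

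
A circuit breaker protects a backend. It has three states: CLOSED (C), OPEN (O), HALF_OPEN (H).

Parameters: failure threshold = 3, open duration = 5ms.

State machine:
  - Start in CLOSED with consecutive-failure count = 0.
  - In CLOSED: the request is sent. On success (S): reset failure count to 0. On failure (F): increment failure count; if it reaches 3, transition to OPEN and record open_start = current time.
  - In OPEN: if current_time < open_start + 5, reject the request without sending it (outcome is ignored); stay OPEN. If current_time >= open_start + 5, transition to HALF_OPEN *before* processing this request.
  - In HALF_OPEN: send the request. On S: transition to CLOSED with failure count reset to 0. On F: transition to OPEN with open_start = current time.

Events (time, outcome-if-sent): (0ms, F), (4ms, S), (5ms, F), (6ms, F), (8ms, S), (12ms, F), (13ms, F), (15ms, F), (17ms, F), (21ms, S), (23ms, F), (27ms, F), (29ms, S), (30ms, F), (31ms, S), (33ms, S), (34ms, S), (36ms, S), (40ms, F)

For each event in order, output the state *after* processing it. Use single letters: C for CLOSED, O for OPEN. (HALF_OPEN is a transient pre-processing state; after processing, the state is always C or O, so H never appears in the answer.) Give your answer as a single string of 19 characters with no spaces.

Answer: CCCCCCCOOCCCCCCCCCC

Derivation:
State after each event:
  event#1 t=0ms outcome=F: state=CLOSED
  event#2 t=4ms outcome=S: state=CLOSED
  event#3 t=5ms outcome=F: state=CLOSED
  event#4 t=6ms outcome=F: state=CLOSED
  event#5 t=8ms outcome=S: state=CLOSED
  event#6 t=12ms outcome=F: state=CLOSED
  event#7 t=13ms outcome=F: state=CLOSED
  event#8 t=15ms outcome=F: state=OPEN
  event#9 t=17ms outcome=F: state=OPEN
  event#10 t=21ms outcome=S: state=CLOSED
  event#11 t=23ms outcome=F: state=CLOSED
  event#12 t=27ms outcome=F: state=CLOSED
  event#13 t=29ms outcome=S: state=CLOSED
  event#14 t=30ms outcome=F: state=CLOSED
  event#15 t=31ms outcome=S: state=CLOSED
  event#16 t=33ms outcome=S: state=CLOSED
  event#17 t=34ms outcome=S: state=CLOSED
  event#18 t=36ms outcome=S: state=CLOSED
  event#19 t=40ms outcome=F: state=CLOSED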